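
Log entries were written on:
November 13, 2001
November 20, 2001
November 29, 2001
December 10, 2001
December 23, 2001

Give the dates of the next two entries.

Intervals are 7, 9, 11, 13 days — an arithmetic progression with common difference 2.
Next gap: 15 days. December 23, 2001 + 15 days = January 7, 2002.
Next gap: 17 days. January 7, 2002 + 17 days = January 24, 2002.

January 7, 2002; January 24, 2002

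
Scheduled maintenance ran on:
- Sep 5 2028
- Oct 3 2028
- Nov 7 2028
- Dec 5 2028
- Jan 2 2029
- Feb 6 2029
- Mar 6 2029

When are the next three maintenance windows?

Apr 3 2029, May 1 2029, Jun 5 2029

These are Tuesdays at 28- or 35-day spacing (28, 35, 28, 28, 35, 28).
The pattern: 1st Tuesday of the month.
1st Tuesday of April 2029: Apr 3 2029.
May 2029 — 1st Tuesday is May 1 2029.
June 2029 — 1st Tuesday is Jun 5 2029.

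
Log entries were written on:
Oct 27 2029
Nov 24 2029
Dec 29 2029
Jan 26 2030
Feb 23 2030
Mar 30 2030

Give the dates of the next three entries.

All Saturdays; the gaps (28, 35, 28, 28, 35) vary with month length.
This is the last Saturday of each month.
April 2030 ends with Saturday Apr 27 2030.
Last Saturday of May 2030: May 25 2030.
June 2030 ends with Saturday Jun 29 2030.

Apr 27 2030, May 25 2030, Jun 29 2030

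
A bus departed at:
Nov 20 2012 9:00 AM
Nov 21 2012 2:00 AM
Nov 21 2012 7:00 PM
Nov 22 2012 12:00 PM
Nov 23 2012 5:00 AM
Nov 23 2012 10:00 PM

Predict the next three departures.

Nov 24 2012 3:00 PM, Nov 25 2012 8:00 AM, Nov 26 2012 1:00 AM

Gaps: 17, 17, 17, 17, 17 hours — each event is 17 hours after the previous one.
Nov 23 2012 10:00 PM + 17 h = Nov 24 2012 3:00 PM.
Nov 24 2012 3:00 PM + 17 h = Nov 25 2012 8:00 AM.
Nov 25 2012 8:00 AM + 17 h = Nov 26 2012 1:00 AM.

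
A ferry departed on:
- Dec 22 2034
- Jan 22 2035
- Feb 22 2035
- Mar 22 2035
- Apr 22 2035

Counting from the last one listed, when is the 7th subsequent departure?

Gaps: 31, 31, 28, 31 days — not constant. Every event is on the 22nd of the month.
Pattern: the 22nd of each month.
May 2035: May 22 2035.
June 2035: Jun 22 2035.
July 2035: Jul 22 2035.
Next: August 2035 → Aug 22 2035.
September 2035: Sep 22 2035.
Next: October 2035 → Oct 22 2035.
November 2035: Nov 22 2035.

Nov 22 2035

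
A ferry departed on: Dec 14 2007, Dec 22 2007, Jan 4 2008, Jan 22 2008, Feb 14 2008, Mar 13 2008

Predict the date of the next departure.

Intervals are 8, 13, 18, 23, 28 days — an arithmetic progression with common difference 5.
Next gap: 33 days. Mar 13 2008 + 33 days = Apr 15 2008.

Apr 15 2008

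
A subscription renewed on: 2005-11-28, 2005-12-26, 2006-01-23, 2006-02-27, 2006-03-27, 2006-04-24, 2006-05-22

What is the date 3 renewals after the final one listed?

2006-08-28

All dates are Mondays, 28, 28, 35, 28, 28, 28 days apart.
Specifically, the 4th Monday of each month.
4th Monday of June 2006: 2006-06-26.
4th Monday of July 2006: 2006-07-24.
August 2006 — 4th Monday is 2006-08-28.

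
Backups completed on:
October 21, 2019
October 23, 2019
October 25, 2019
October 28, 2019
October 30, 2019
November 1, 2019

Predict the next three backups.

November 4, 2019; November 6, 2019; November 8, 2019

Every event lands on a Monday or Wednesday or Friday (gaps cycle 2, 2, 3, 2, 2).
So the schedule is: every Monday, Wednesday and Friday.
Next Monday: November 4, 2019.
The following Wednesday is November 6, 2019.
Next Friday: November 8, 2019.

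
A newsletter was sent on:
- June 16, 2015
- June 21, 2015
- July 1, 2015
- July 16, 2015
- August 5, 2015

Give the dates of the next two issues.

The spacing grows by 5 each time: 5, 10, 15, 20 days.
Next gap: 25 days. August 5, 2015 + 25 days = August 30, 2015.
Next gap: 30 days. August 30, 2015 + 30 days = September 29, 2015.

August 30, 2015; September 29, 2015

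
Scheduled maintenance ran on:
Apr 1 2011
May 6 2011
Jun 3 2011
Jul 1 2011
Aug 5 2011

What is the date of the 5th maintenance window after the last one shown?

Jan 6 2012

Gaps: 35, 28, 28, 35 days — a mix of 28 and 35. Every date is a Friday.
Each is the 1st Friday of its month.
September 2011 — 1st Friday is Sep 2 2011.
October 2011 — 1st Friday is Oct 7 2011.
1st Friday of November 2011: Nov 4 2011.
December 2011 — 1st Friday is Dec 2 2011.
1st Friday of January 2012: Jan 6 2012.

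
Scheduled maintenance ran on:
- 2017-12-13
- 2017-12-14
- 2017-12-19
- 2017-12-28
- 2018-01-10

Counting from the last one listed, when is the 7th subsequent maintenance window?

The spacing grows by 4 each time: 1, 5, 9, 13 days.
Next gap: 17 days. 2018-01-10 + 17 days = 2018-01-27.
Next gap: 21 days. 2018-01-27 + 21 days = 2018-02-17.
Next gap: 25 days. 2018-02-17 + 25 days = 2018-03-14.
Next gap: 29 days. 2018-03-14 + 29 days = 2018-04-12.
Next gap: 33 days. 2018-04-12 + 33 days = 2018-05-15.
Next gap: 37 days. 2018-05-15 + 37 days = 2018-06-21.
Next gap: 41 days. 2018-06-21 + 41 days = 2018-08-01.

2018-08-01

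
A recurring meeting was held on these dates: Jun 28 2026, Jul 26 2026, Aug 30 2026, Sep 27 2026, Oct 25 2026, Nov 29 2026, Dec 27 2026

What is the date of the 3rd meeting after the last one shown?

Every date is a Sunday; gaps 28, 35, 28, 28, 35, 28 days.
Each is the last Sunday of its month (at least one falls on the 29th or later, ruling out '4th Sunday').
Last Sunday of January 2027: Jan 31 2027.
Last Sunday of February 2027: Feb 28 2027.
Last Sunday of March 2027: Mar 28 2027.

Mar 28 2027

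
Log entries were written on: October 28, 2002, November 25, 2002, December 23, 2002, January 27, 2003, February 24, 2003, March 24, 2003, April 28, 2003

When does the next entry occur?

May 26, 2003

These are Mondays at 28- or 35-day spacing (28, 28, 35, 28, 28, 35).
The pattern: 4th Monday of the month.
4th Monday of May 2003: May 26, 2003.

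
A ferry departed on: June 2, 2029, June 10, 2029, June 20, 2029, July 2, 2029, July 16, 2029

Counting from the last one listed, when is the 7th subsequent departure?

December 17, 2029

Gaps: 8, 10, 12, 14 days — each gap is 2 larger than the previous one.
Next gap: 16 days. July 16, 2029 + 16 days = August 1, 2029.
Next gap: 18 days. August 1, 2029 + 18 days = August 19, 2029.
Next gap: 20 days. August 19, 2029 + 20 days = September 8, 2029.
Next gap: 22 days. September 8, 2029 + 22 days = September 30, 2029.
Next gap: 24 days. September 30, 2029 + 24 days = October 24, 2029.
Next gap: 26 days. October 24, 2029 + 26 days = November 19, 2029.
Next gap: 28 days. November 19, 2029 + 28 days = December 17, 2029.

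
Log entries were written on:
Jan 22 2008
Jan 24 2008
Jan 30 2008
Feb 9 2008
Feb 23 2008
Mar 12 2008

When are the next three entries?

The spacing grows by 4 each time: 2, 6, 10, 14, 18 days.
Next gap: 22 days. Mar 12 2008 + 22 days = Apr 3 2008.
Next gap: 26 days. Apr 3 2008 + 26 days = Apr 29 2008.
Next gap: 30 days. Apr 29 2008 + 30 days = May 29 2008.

Apr 3 2008, Apr 29 2008, May 29 2008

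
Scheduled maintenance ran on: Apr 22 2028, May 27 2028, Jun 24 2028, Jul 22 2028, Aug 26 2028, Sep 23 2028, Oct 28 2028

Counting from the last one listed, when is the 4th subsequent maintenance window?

These are Saturdays at 28- or 35-day spacing (35, 28, 28, 35, 28, 35).
The pattern: 4th Saturday of the month.
4th Saturday of November 2028: Nov 25 2028.
4th Saturday of December 2028: Dec 23 2028.
January 2029 — 4th Saturday is Jan 27 2029.
February 2029 — 4th Saturday is Feb 24 2029.

Feb 24 2029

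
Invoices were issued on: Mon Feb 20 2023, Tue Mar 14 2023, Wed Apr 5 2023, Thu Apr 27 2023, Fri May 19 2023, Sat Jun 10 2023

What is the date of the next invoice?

Sun Jul 2 2023

Every event comes 22 days after the last (22, 22, 22, 22, 22).
Sat Jun 10 2023 + 22 days = Sun Jul 2 2023.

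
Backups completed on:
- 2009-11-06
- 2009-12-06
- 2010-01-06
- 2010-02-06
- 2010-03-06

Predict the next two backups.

Gaps: 30, 31, 31, 28 days — not constant. Every event is on the 6th of the month.
Pattern: the 6th of each month.
Next: April 2010 → 2010-04-06.
May 2010: 2010-05-06.

2010-04-06, 2010-05-06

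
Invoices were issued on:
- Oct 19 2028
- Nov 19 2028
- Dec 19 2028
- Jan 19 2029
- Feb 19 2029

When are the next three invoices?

Mar 19 2029, Apr 19 2029, May 19 2029

The day-of-month is always 19 (31, 30, 31, 31 days between events).
So this recurs on the 19th of each month.
Next: March 2029 → Mar 19 2029.
April 2029: Apr 19 2029.
May 2029: May 19 2029.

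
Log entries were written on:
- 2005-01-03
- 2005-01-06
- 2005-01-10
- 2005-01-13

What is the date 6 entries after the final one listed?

2005-02-03

Gaps: 3, 4, 3 days — not constant, but cyclic with period 2.
The events fall on every Monday and Thursday.
Next Monday: 2005-01-17.
Next Thursday: 2005-01-20.
The following Monday is 2005-01-24.
The following Thursday is 2005-01-27.
Next Monday: 2005-01-31.
The following Thursday is 2005-02-03.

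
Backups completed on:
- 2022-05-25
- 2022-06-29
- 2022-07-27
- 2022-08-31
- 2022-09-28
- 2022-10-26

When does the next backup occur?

All Wednesdays; the gaps (35, 28, 35, 28, 28) vary with month length.
This is the last Wednesday of each month.
November 2022 ends with Wednesday 2022-11-30.

2022-11-30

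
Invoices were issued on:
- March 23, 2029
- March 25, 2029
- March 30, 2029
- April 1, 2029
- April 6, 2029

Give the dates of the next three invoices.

April 8, 2029; April 13, 2029; April 15, 2029

Every event lands on a Friday or Sunday (gaps cycle 2, 5, 2, 5).
So the schedule is: every Friday and Sunday.
Next Sunday: April 8, 2029.
The following Friday is April 13, 2029.
Next Sunday: April 15, 2029.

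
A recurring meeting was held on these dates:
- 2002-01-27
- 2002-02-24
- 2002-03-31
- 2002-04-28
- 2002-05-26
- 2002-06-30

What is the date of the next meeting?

2002-07-28

Every date is a Sunday; gaps 28, 35, 28, 28, 35 days.
Each is the last Sunday of its month (at least one falls on the 29th or later, ruling out '4th Sunday').
Last Sunday of July 2002: 2002-07-28.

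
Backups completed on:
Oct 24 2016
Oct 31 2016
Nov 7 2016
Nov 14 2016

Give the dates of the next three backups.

Nov 21 2016, Nov 28 2016, Dec 5 2016

Gaps between consecutive events: 7, 7, 7 days — a constant 7-day interval.
Nov 14 2016 + 7 days = Nov 21 2016.
Nov 21 2016 + 7 days = Nov 28 2016.
Nov 28 2016 + 7 days = Dec 5 2016.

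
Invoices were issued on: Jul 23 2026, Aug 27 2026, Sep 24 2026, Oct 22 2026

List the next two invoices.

Gaps: 35, 28, 28 days — a mix of 28 and 35. Every date is a Thursday.
Each is the 4th Thursday of its month.
November 2026 — 4th Thursday is Nov 26 2026.
4th Thursday of December 2026: Dec 24 2026.

Nov 26 2026, Dec 24 2026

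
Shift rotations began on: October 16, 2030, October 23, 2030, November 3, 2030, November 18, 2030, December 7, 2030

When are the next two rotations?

Intervals are 7, 11, 15, 19 days — an arithmetic progression with common difference 4.
Next gap: 23 days. December 7, 2030 + 23 days = December 30, 2030.
Next gap: 27 days. December 30, 2030 + 27 days = January 26, 2031.

December 30, 2030; January 26, 2031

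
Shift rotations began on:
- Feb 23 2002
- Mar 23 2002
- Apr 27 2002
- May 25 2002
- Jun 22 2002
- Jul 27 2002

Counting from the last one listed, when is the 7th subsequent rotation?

All dates are Saturdays, 28, 35, 28, 28, 35 days apart.
Specifically, the 4th Saturday of each month.
4th Saturday of August 2002: Aug 24 2002.
4th Saturday of September 2002: Sep 28 2002.
4th Saturday of October 2002: Oct 26 2002.
4th Saturday of November 2002: Nov 23 2002.
December 2002 — 4th Saturday is Dec 28 2002.
January 2003 — 4th Saturday is Jan 25 2003.
February 2003 — 4th Saturday is Feb 22 2003.

Feb 22 2003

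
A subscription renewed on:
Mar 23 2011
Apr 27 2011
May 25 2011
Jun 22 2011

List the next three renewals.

Jul 27 2011, Aug 24 2011, Sep 28 2011

All dates are Wednesdays, 35, 28, 28 days apart.
Specifically, the 4th Wednesday of each month.
4th Wednesday of July 2011: Jul 27 2011.
August 2011 — 4th Wednesday is Aug 24 2011.
4th Wednesday of September 2011: Sep 28 2011.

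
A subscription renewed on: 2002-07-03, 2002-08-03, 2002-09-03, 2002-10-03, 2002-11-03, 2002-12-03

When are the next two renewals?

2003-01-03, 2003-02-03

The day-of-month is always 3 (31, 31, 30, 31, 30 days between events).
So this recurs on the 3rd of each month.
Next: January 2003 → 2003-01-03.
Next: February 2003 → 2003-02-03.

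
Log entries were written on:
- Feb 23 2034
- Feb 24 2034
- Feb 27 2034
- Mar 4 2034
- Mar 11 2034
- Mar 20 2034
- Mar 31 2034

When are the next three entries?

Gaps: 1, 3, 5, 7, 9, 11 days — each gap is 2 larger than the previous one.
Next gap: 13 days. Mar 31 2034 + 13 days = Apr 13 2034.
Next gap: 15 days. Apr 13 2034 + 15 days = Apr 28 2034.
Next gap: 17 days. Apr 28 2034 + 17 days = May 15 2034.

Apr 13 2034, Apr 28 2034, May 15 2034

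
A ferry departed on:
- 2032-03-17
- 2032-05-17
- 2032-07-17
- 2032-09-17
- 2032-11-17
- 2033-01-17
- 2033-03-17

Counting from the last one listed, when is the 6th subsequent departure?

2034-03-17

Each date is the 17th; the gaps (61, 61, 62, 61, 61, 59) track the month lengths.
The rule is the 17th of every 2 months.
May 2033: 2033-05-17.
July 2033: 2033-07-17.
Next: September 2033 → 2033-09-17.
November 2033: 2033-11-17.
January 2034: 2034-01-17.
Next: March 2034 → 2034-03-17.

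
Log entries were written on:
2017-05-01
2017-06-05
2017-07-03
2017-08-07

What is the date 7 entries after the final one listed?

All dates are Mondays, 35, 28, 35 days apart.
Specifically, the 1st Monday of each month.
1st Monday of September 2017: 2017-09-04.
1st Monday of October 2017: 2017-10-02.
1st Monday of November 2017: 2017-11-06.
1st Monday of December 2017: 2017-12-04.
January 2018 — 1st Monday is 2018-01-01.
February 2018 — 1st Monday is 2018-02-05.
1st Monday of March 2018: 2018-03-05.

2018-03-05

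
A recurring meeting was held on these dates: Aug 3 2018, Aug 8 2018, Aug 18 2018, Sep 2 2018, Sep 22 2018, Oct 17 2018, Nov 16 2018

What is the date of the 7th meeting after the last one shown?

Nov 1 2019

Intervals are 5, 10, 15, 20, 25, 30 days — an arithmetic progression with common difference 5.
Next gap: 35 days. Nov 16 2018 + 35 days = Dec 21 2018.
Next gap: 40 days. Dec 21 2018 + 40 days = Jan 30 2019.
Next gap: 45 days. Jan 30 2019 + 45 days = Mar 16 2019.
Next gap: 50 days. Mar 16 2019 + 50 days = May 5 2019.
Next gap: 55 days. May 5 2019 + 55 days = Jun 29 2019.
Next gap: 60 days. Jun 29 2019 + 60 days = Aug 28 2019.
Next gap: 65 days. Aug 28 2019 + 65 days = Nov 1 2019.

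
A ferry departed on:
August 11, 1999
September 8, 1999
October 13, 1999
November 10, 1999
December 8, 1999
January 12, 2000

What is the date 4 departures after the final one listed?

May 10, 2000

All dates are Wednesdays, 28, 35, 28, 28, 35 days apart.
Specifically, the 2nd Wednesday of each month.
2nd Wednesday of February 2000: February 9, 2000.
March 2000 — 2nd Wednesday is March 8, 2000.
April 2000 — 2nd Wednesday is April 12, 2000.
2nd Wednesday of May 2000: May 10, 2000.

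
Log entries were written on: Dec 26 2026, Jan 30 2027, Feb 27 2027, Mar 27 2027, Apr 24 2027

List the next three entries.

These are Saturdays with 35, 28, 28, 28-day gaps.
Each is the final Saturday of its month — Jan 30 2027 is past the 28th, so '4th Saturday' doesn't fit.
Last Saturday of May 2027: May 29 2027.
June 2027 ends with Saturday Jun 26 2027.
Last Saturday of July 2027: Jul 31 2027.

May 29 2027, Jun 26 2027, Jul 31 2027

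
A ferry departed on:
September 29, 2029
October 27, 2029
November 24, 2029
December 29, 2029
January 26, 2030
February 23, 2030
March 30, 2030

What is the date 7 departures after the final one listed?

October 26, 2030

All Saturdays; the gaps (28, 28, 35, 28, 28, 35) vary with month length.
This is the last Saturday of each month.
Last Saturday of April 2030: April 27, 2030.
May 2030 ends with Saturday May 25, 2030.
Last Saturday of June 2030: June 29, 2030.
July 2030 ends with Saturday July 27, 2030.
August 2030 ends with Saturday August 31, 2030.
Last Saturday of September 2030: September 28, 2030.
October 2030 ends with Saturday October 26, 2030.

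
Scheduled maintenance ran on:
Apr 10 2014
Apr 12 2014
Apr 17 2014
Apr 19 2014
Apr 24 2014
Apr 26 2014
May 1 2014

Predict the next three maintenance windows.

The gap pattern 2, 5, 2, 5, 2, 5 repeats every 2 events.
These are the Thursdays and Saturdays of each week.
Next Saturday: May 3 2014.
The following Thursday is May 8 2014.
The following Saturday is May 10 2014.

May 3 2014, May 8 2014, May 10 2014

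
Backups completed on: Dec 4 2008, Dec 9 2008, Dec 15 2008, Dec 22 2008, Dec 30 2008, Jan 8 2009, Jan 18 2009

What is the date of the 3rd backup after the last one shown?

The spacing grows by 1 each time: 5, 6, 7, 8, 9, 10 days.
Next gap: 11 days. Jan 18 2009 + 11 days = Jan 29 2009.
Next gap: 12 days. Jan 29 2009 + 12 days = Feb 10 2009.
Next gap: 13 days. Feb 10 2009 + 13 days = Feb 23 2009.

Feb 23 2009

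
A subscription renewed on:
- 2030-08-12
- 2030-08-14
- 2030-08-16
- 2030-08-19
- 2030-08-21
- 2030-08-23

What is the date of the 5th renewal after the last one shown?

Every event lands on a Monday or Wednesday or Friday (gaps cycle 2, 2, 3, 2, 2).
So the schedule is: every Monday, Wednesday and Friday.
Next Monday: 2030-08-26.
The following Wednesday is 2030-08-28.
Next Friday: 2030-08-30.
The following Monday is 2030-09-02.
The following Wednesday is 2030-09-04.

2030-09-04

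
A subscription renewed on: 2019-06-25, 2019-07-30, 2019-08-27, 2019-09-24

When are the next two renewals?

2019-10-29, 2019-11-26

Every date is a Tuesday; gaps 35, 28, 28 days.
Each is the last Tuesday of its month (at least one falls on the 29th or later, ruling out '4th Tuesday').
Last Tuesday of October 2019: 2019-10-29.
November 2019 ends with Tuesday 2019-11-26.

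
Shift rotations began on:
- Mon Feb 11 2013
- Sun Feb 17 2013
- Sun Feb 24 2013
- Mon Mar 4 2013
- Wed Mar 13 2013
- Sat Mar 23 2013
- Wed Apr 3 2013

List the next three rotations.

Gaps: 6, 7, 8, 9, 10, 11 days — each gap is 1 larger than the previous one.
Next gap: 12 days. Wed Apr 3 2013 + 12 days = Mon Apr 15 2013.
Next gap: 13 days. Mon Apr 15 2013 + 13 days = Sun Apr 28 2013.
Next gap: 14 days. Sun Apr 28 2013 + 14 days = Sun May 12 2013.

Mon Apr 15 2013, Sun Apr 28 2013, Sun May 12 2013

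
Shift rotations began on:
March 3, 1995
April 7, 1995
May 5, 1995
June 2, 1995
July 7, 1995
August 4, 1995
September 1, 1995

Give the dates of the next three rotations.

Gaps: 35, 28, 28, 35, 28, 28 days — a mix of 28 and 35. Every date is a Friday.
Each is the 1st Friday of its month.
October 1995 — 1st Friday is October 6, 1995.
1st Friday of November 1995: November 3, 1995.
December 1995 — 1st Friday is December 1, 1995.

October 6, 1995; November 3, 1995; December 1, 1995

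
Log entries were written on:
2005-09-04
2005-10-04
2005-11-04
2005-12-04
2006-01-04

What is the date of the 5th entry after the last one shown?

2006-06-04

Gaps: 30, 31, 30, 31 days — not constant. Every event is on the 4th of the month.
Pattern: the 4th of each month.
Next: February 2006 → 2006-02-04.
Next: March 2006 → 2006-03-04.
Next: April 2006 → 2006-04-04.
May 2006: 2006-05-04.
Next: June 2006 → 2006-06-04.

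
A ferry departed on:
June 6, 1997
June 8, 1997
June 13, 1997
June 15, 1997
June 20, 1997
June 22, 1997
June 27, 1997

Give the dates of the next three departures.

June 29, 1997; July 4, 1997; July 6, 1997

Gaps: 2, 5, 2, 5, 2, 5 days — not constant, but cyclic with period 2.
The events fall on every Friday and Sunday.
Next Sunday: June 29, 1997.
The following Friday is July 4, 1997.
Next Sunday: July 6, 1997.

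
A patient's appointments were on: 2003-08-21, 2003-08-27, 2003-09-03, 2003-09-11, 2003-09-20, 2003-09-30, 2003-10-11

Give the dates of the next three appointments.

Intervals are 6, 7, 8, 9, 10, 11 days — an arithmetic progression with common difference 1.
Next gap: 12 days. 2003-10-11 + 12 days = 2003-10-23.
Next gap: 13 days. 2003-10-23 + 13 days = 2003-11-05.
Next gap: 14 days. 2003-11-05 + 14 days = 2003-11-19.

2003-10-23, 2003-11-05, 2003-11-19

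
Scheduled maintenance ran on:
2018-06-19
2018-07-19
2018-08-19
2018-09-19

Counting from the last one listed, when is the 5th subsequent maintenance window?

Each date is the 19th; the gaps (30, 31, 31) track the month lengths.
The rule is the 19th of each month.
October 2018: 2018-10-19.
November 2018: 2018-11-19.
December 2018: 2018-12-19.
January 2019: 2019-01-19.
Next: February 2019 → 2019-02-19.

2019-02-19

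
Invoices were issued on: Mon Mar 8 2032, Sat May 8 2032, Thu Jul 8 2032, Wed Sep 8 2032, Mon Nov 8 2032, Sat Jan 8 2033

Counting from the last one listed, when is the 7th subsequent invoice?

Wed Mar 8 2034

The day-of-month is always 8 (61, 61, 62, 61, 61 days between events).
So this recurs on the 8th of every 2 months.
March 2033: Tue Mar 8 2033.
Next: May 2033 → Sun May 8 2033.
July 2033: Fri Jul 8 2033.
Next: September 2033 → Thu Sep 8 2033.
Next: November 2033 → Tue Nov 8 2033.
Next: January 2034 → Sun Jan 8 2034.
Next: March 2034 → Wed Mar 8 2034.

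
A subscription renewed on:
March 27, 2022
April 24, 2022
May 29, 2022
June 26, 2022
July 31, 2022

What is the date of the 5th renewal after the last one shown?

Every date is a Sunday; gaps 28, 35, 28, 35 days.
Each is the last Sunday of its month (at least one falls on the 29th or later, ruling out '4th Sunday').
August 2022 ends with Sunday August 28, 2022.
Last Sunday of September 2022: September 25, 2022.
October 2022 ends with Sunday October 30, 2022.
November 2022 ends with Sunday November 27, 2022.
December 2022 ends with Sunday December 25, 2022.

December 25, 2022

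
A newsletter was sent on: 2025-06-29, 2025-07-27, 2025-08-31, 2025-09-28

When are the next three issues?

2025-10-26, 2025-11-30, 2025-12-28

Every date is a Sunday; gaps 28, 35, 28 days.
Each is the last Sunday of its month (at least one falls on the 29th or later, ruling out '4th Sunday').
Last Sunday of October 2025: 2025-10-26.
November 2025 ends with Sunday 2025-11-30.
December 2025 ends with Sunday 2025-12-28.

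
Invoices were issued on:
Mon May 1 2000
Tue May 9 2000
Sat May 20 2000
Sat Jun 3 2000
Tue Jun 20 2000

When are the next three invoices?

Mon Jul 10 2000, Wed Aug 2 2000, Mon Aug 28 2000

Gaps: 8, 11, 14, 17 days — each gap is 3 larger than the previous one.
Next gap: 20 days. Tue Jun 20 2000 + 20 days = Mon Jul 10 2000.
Next gap: 23 days. Mon Jul 10 2000 + 23 days = Wed Aug 2 2000.
Next gap: 26 days. Wed Aug 2 2000 + 26 days = Mon Aug 28 2000.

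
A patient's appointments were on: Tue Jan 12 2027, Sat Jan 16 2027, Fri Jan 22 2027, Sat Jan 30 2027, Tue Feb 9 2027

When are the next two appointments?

Sun Feb 21 2027, Sun Mar 7 2027

Gaps: 4, 6, 8, 10 days — each gap is 2 larger than the previous one.
Next gap: 12 days. Tue Feb 9 2027 + 12 days = Sun Feb 21 2027.
Next gap: 14 days. Sun Feb 21 2027 + 14 days = Sun Mar 7 2027.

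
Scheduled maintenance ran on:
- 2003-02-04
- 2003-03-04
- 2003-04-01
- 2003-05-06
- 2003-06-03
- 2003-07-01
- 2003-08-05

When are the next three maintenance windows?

2003-09-02, 2003-10-07, 2003-11-04

These are Tuesdays at 28- or 35-day spacing (28, 28, 35, 28, 28, 35).
The pattern: 1st Tuesday of the month.
1st Tuesday of September 2003: 2003-09-02.
1st Tuesday of October 2003: 2003-10-07.
November 2003 — 1st Tuesday is 2003-11-04.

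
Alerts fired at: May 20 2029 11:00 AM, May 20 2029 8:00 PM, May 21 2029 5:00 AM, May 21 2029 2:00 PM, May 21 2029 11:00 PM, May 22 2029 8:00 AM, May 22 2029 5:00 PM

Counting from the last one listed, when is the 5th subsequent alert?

Spacing: 9, 9, 9, 9, 9, 9 h — constant 9 h.
May 22 2029 5:00 PM + 9 h = May 23 2029 2:00 AM.
May 23 2029 2:00 AM + 9 h = May 23 2029 11:00 AM.
May 23 2029 11:00 AM + 9 h = May 23 2029 8:00 PM.
May 23 2029 8:00 PM + 9 h = May 24 2029 5:00 AM.
May 24 2029 5:00 AM + 9 h = May 24 2029 2:00 PM.

May 24 2029 2:00 PM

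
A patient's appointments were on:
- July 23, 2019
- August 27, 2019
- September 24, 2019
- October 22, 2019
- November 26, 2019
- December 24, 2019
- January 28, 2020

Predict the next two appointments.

These are Tuesdays at 28- or 35-day spacing (35, 28, 28, 35, 28, 35).
The pattern: 4th Tuesday of the month.
February 2020 — 4th Tuesday is February 25, 2020.
March 2020 — 4th Tuesday is March 24, 2020.

February 25, 2020; March 24, 2020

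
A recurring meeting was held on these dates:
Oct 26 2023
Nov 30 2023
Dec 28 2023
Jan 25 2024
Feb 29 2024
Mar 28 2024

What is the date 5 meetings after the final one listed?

All Thursdays; the gaps (35, 28, 28, 35, 28) vary with month length.
This is the last Thursday of each month.
April 2024 ends with Thursday Apr 25 2024.
May 2024 ends with Thursday May 30 2024.
June 2024 ends with Thursday Jun 27 2024.
Last Thursday of July 2024: Jul 25 2024.
August 2024 ends with Thursday Aug 29 2024.

Aug 29 2024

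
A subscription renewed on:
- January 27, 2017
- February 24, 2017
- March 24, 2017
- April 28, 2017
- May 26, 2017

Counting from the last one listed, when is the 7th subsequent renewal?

These are Fridays at 28- or 35-day spacing (28, 28, 35, 28).
The pattern: 4th Friday of the month.
June 2017 — 4th Friday is June 23, 2017.
4th Friday of July 2017: July 28, 2017.
4th Friday of August 2017: August 25, 2017.
4th Friday of September 2017: September 22, 2017.
4th Friday of October 2017: October 27, 2017.
4th Friday of November 2017: November 24, 2017.
4th Friday of December 2017: December 22, 2017.

December 22, 2017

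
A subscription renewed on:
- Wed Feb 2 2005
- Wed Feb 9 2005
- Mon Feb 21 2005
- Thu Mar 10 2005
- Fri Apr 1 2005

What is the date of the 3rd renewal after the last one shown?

Wed Jul 6 2005

Gaps: 7, 12, 17, 22 days — each gap is 5 larger than the previous one.
Next gap: 27 days. Fri Apr 1 2005 + 27 days = Thu Apr 28 2005.
Next gap: 32 days. Thu Apr 28 2005 + 32 days = Mon May 30 2005.
Next gap: 37 days. Mon May 30 2005 + 37 days = Wed Jul 6 2005.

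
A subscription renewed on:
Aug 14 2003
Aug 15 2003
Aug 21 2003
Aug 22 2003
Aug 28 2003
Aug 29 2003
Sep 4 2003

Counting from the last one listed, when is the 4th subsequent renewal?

Every event lands on a Thursday or Friday (gaps cycle 1, 6, 1, 6, 1, 6).
So the schedule is: every Thursday and Friday.
The following Friday is Sep 5 2003.
Next Thursday: Sep 11 2003.
The following Friday is Sep 12 2003.
Next Thursday: Sep 18 2003.

Sep 18 2003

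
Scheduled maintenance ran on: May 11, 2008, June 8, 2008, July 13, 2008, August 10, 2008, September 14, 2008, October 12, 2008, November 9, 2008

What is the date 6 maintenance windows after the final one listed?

May 10, 2009

These are Sundays at 28- or 35-day spacing (28, 35, 28, 35, 28, 28).
The pattern: 2nd Sunday of the month.
2nd Sunday of December 2008: December 14, 2008.
January 2009 — 2nd Sunday is January 11, 2009.
February 2009 — 2nd Sunday is February 8, 2009.
March 2009 — 2nd Sunday is March 8, 2009.
2nd Sunday of April 2009: April 12, 2009.
2nd Sunday of May 2009: May 10, 2009.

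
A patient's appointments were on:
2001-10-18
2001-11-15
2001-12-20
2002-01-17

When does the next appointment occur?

2002-02-21

All dates are Thursdays, 28, 35, 28 days apart.
Specifically, the 3rd Thursday of each month.
3rd Thursday of February 2002: 2002-02-21.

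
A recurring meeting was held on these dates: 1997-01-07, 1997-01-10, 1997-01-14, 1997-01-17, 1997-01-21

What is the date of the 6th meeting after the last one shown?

Gaps: 3, 4, 3, 4 days — not constant, but cyclic with period 2.
The events fall on every Tuesday and Friday.
The following Friday is 1997-01-24.
Next Tuesday: 1997-01-28.
The following Friday is 1997-01-31.
Next Tuesday: 1997-02-04.
The following Friday is 1997-02-07.
The following Tuesday is 1997-02-11.

1997-02-11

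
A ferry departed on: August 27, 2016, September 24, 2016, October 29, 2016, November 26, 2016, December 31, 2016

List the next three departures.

January 28, 2017; February 25, 2017; March 25, 2017

All Saturdays; the gaps (28, 35, 28, 35) vary with month length.
This is the last Saturday of each month.
January 2017 ends with Saturday January 28, 2017.
Last Saturday of February 2017: February 25, 2017.
March 2017 ends with Saturday March 25, 2017.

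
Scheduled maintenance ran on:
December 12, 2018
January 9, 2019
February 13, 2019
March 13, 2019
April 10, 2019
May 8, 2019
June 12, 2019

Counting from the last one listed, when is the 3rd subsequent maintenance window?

September 11, 2019

Gaps: 28, 35, 28, 28, 28, 35 days — a mix of 28 and 35. Every date is a Wednesday.
Each is the 2nd Wednesday of its month.
2nd Wednesday of July 2019: July 10, 2019.
2nd Wednesday of August 2019: August 14, 2019.
September 2019 — 2nd Wednesday is September 11, 2019.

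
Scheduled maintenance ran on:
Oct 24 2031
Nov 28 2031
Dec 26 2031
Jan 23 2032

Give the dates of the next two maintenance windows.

Feb 27 2032, Mar 26 2032

These are Fridays at 28- or 35-day spacing (35, 28, 28).
The pattern: 4th Friday of the month.
4th Friday of February 2032: Feb 27 2032.
4th Friday of March 2032: Mar 26 2032.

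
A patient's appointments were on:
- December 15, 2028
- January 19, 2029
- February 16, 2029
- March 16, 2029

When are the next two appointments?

All dates are Fridays, 35, 28, 28 days apart.
Specifically, the 3rd Friday of each month.
3rd Friday of April 2029: April 20, 2029.
3rd Friday of May 2029: May 18, 2029.

April 20, 2029; May 18, 2029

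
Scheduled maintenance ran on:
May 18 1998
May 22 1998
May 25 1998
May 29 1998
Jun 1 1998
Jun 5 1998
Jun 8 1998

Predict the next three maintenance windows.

The gap pattern 4, 3, 4, 3, 4, 3 repeats every 2 events.
These are the Mondays and Fridays of each week.
Next Friday: Jun 12 1998.
Next Monday: Jun 15 1998.
Next Friday: Jun 19 1998.

Jun 12 1998, Jun 15 1998, Jun 19 1998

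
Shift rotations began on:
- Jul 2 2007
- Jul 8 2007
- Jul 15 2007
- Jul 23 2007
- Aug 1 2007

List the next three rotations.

Gaps: 6, 7, 8, 9 days — each gap is 1 larger than the previous one.
Next gap: 10 days. Aug 1 2007 + 10 days = Aug 11 2007.
Next gap: 11 days. Aug 11 2007 + 11 days = Aug 22 2007.
Next gap: 12 days. Aug 22 2007 + 12 days = Sep 3 2007.

Aug 11 2007, Aug 22 2007, Sep 3 2007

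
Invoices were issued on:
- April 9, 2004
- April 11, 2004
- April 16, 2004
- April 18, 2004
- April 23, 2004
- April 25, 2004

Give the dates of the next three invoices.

Every event lands on a Friday or Sunday (gaps cycle 2, 5, 2, 5, 2).
So the schedule is: every Friday and Sunday.
Next Friday: April 30, 2004.
The following Sunday is May 2, 2004.
The following Friday is May 7, 2004.

April 30, 2004; May 2, 2004; May 7, 2004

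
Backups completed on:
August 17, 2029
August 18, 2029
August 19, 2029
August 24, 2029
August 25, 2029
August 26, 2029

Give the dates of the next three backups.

Every event lands on a Friday or Saturday or Sunday (gaps cycle 1, 1, 5, 1, 1).
So the schedule is: every Friday, Saturday and Sunday.
Next Friday: August 31, 2029.
Next Saturday: September 1, 2029.
The following Sunday is September 2, 2029.

August 31, 2029; September 1, 2029; September 2, 2029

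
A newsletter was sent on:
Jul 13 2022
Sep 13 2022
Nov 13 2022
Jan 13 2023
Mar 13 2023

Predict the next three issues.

May 13 2023, Jul 13 2023, Sep 13 2023

Each date is the 13th; the gaps (62, 61, 61, 59) track the month lengths.
The rule is the 13th of every 2 months.
Next: May 2023 → May 13 2023.
Next: July 2023 → Jul 13 2023.
Next: September 2023 → Sep 13 2023.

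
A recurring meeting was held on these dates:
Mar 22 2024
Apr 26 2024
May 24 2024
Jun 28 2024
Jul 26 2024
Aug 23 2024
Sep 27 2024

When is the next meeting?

Oct 25 2024

Gaps: 35, 28, 35, 28, 28, 35 days — a mix of 28 and 35. Every date is a Friday.
Each is the 4th Friday of its month.
October 2024 — 4th Friday is Oct 25 2024.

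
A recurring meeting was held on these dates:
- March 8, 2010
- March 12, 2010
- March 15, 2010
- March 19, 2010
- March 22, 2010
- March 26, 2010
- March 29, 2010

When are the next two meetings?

April 2, 2010; April 5, 2010

The gap pattern 4, 3, 4, 3, 4, 3 repeats every 2 events.
These are the Mondays and Fridays of each week.
The following Friday is April 2, 2010.
The following Monday is April 5, 2010.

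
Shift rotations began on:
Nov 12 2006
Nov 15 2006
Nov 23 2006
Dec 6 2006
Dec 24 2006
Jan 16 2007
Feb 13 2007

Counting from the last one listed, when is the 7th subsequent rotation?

Jan 15 2008

Intervals are 3, 8, 13, 18, 23, 28 days — an arithmetic progression with common difference 5.
Next gap: 33 days. Feb 13 2007 + 33 days = Mar 18 2007.
Next gap: 38 days. Mar 18 2007 + 38 days = Apr 25 2007.
Next gap: 43 days. Apr 25 2007 + 43 days = Jun 7 2007.
Next gap: 48 days. Jun 7 2007 + 48 days = Jul 25 2007.
Next gap: 53 days. Jul 25 2007 + 53 days = Sep 16 2007.
Next gap: 58 days. Sep 16 2007 + 58 days = Nov 13 2007.
Next gap: 63 days. Nov 13 2007 + 63 days = Jan 15 2008.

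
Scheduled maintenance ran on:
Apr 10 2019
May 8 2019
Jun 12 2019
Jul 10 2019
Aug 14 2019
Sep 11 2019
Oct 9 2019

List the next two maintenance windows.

Gaps: 28, 35, 28, 35, 28, 28 days — a mix of 28 and 35. Every date is a Wednesday.
Each is the 2nd Wednesday of its month.
November 2019 — 2nd Wednesday is Nov 13 2019.
2nd Wednesday of December 2019: Dec 11 2019.

Nov 13 2019, Dec 11 2019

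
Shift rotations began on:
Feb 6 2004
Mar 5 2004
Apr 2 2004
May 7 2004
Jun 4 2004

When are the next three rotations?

These are Fridays at 28- or 35-day spacing (28, 28, 35, 28).
The pattern: 1st Friday of the month.
July 2004 — 1st Friday is Jul 2 2004.
August 2004 — 1st Friday is Aug 6 2004.
September 2004 — 1st Friday is Sep 3 2004.

Jul 2 2004, Aug 6 2004, Sep 3 2004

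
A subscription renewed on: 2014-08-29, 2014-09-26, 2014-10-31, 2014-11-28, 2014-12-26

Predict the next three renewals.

All Fridays; the gaps (28, 35, 28, 28) vary with month length.
This is the last Friday of each month.
Last Friday of January 2015: 2015-01-30.
February 2015 ends with Friday 2015-02-27.
Last Friday of March 2015: 2015-03-27.

2015-01-30, 2015-02-27, 2015-03-27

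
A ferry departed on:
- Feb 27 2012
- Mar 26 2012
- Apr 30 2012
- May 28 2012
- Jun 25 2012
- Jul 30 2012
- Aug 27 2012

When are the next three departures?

Sep 24 2012, Oct 29 2012, Nov 26 2012

These are Mondays with 28, 35, 28, 28, 35, 28-day gaps.
Each is the final Monday of its month — Apr 30 2012 is past the 28th, so '4th Monday' doesn't fit.
Last Monday of September 2012: Sep 24 2012.
Last Monday of October 2012: Oct 29 2012.
Last Monday of November 2012: Nov 26 2012.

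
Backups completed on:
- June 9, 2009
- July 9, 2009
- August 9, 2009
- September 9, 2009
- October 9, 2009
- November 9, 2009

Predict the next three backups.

Gaps: 30, 31, 31, 30, 31 days — not constant. Every event is on the 9th of the month.
Pattern: the 9th of each month.
December 2009: December 9, 2009.
Next: January 2010 → January 9, 2010.
Next: February 2010 → February 9, 2010.

December 9, 2009; January 9, 2010; February 9, 2010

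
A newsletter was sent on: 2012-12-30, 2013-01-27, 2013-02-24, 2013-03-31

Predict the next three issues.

These are Sundays with 28, 28, 35-day gaps.
Each is the final Sunday of its month — 2012-12-30 is past the 28th, so '4th Sunday' doesn't fit.
April 2013 ends with Sunday 2013-04-28.
May 2013 ends with Sunday 2013-05-26.
Last Sunday of June 2013: 2013-06-30.

2013-04-28, 2013-05-26, 2013-06-30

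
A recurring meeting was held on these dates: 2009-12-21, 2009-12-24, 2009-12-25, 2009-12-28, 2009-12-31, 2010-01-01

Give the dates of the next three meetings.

Every event lands on a Monday or Thursday or Friday (gaps cycle 3, 1, 3, 3, 1).
So the schedule is: every Monday, Thursday and Friday.
The following Monday is 2010-01-04.
The following Thursday is 2010-01-07.
The following Friday is 2010-01-08.

2010-01-04, 2010-01-07, 2010-01-08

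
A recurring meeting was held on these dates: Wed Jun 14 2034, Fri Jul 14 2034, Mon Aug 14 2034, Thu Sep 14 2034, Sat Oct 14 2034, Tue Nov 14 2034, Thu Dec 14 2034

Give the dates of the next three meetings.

Sun Jan 14 2035, Wed Feb 14 2035, Wed Mar 14 2035

Gaps: 30, 31, 31, 30, 31, 30 days — not constant. Every event is on the 14th of the month.
Pattern: the 14th of each month.
Next: January 2035 → Sun Jan 14 2035.
February 2035: Wed Feb 14 2035.
March 2035: Wed Mar 14 2035.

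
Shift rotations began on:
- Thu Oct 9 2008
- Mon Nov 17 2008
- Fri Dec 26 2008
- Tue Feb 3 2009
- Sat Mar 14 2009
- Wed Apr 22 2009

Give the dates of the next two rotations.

Every event comes 39 days after the last (39, 39, 39, 39, 39).
Wed Apr 22 2009 + 39 days = Sun May 31 2009.
Sun May 31 2009 + 39 days = Thu Jul 9 2009.

Sun May 31 2009, Thu Jul 9 2009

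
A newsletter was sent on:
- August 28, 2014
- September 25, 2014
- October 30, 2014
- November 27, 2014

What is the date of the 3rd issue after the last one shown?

Every date is a Thursday; gaps 28, 35, 28 days.
Each is the last Thursday of its month (at least one falls on the 29th or later, ruling out '4th Thursday').
December 2014 ends with Thursday December 25, 2014.
Last Thursday of January 2015: January 29, 2015.
Last Thursday of February 2015: February 26, 2015.

February 26, 2015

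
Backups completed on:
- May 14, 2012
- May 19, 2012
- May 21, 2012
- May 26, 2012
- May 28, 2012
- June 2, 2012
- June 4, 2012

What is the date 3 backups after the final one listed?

June 16, 2012

The gap pattern 5, 2, 5, 2, 5, 2 repeats every 2 events.
These are the Mondays and Saturdays of each week.
Next Saturday: June 9, 2012.
The following Monday is June 11, 2012.
Next Saturday: June 16, 2012.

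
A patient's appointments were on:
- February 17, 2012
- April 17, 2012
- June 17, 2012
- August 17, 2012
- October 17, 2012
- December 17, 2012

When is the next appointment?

February 17, 2013

The day-of-month is always 17 (60, 61, 61, 61, 61 days between events).
So this recurs on the 17th of every 2 months.
Next: February 2013 → February 17, 2013.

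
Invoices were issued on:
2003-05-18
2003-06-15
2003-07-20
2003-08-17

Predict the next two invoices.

2003-09-21, 2003-10-19

All dates are Sundays, 28, 35, 28 days apart.
Specifically, the 3rd Sunday of each month.
3rd Sunday of September 2003: 2003-09-21.
3rd Sunday of October 2003: 2003-10-19.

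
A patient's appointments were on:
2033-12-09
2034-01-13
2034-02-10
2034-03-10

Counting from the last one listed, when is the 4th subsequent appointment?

2034-07-14

These are Fridays at 28- or 35-day spacing (35, 28, 28).
The pattern: 2nd Friday of the month.
April 2034 — 2nd Friday is 2034-04-14.
May 2034 — 2nd Friday is 2034-05-12.
June 2034 — 2nd Friday is 2034-06-09.
2nd Friday of July 2034: 2034-07-14.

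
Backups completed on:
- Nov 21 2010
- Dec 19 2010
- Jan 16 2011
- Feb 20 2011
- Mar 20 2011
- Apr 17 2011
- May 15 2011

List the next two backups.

Jun 19 2011, Jul 17 2011

Gaps: 28, 28, 35, 28, 28, 28 days — a mix of 28 and 35. Every date is a Sunday.
Each is the 3rd Sunday of its month.
June 2011 — 3rd Sunday is Jun 19 2011.
3rd Sunday of July 2011: Jul 17 2011.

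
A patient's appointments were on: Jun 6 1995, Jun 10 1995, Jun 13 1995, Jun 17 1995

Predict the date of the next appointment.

Jun 20 1995

Gaps: 4, 3, 4 days — not constant, but cyclic with period 2.
The events fall on every Tuesday and Saturday.
Next Tuesday: Jun 20 1995.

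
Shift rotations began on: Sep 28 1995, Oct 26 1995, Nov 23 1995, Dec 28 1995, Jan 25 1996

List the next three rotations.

All dates are Thursdays, 28, 28, 35, 28 days apart.
Specifically, the 4th Thursday of each month.
February 1996 — 4th Thursday is Feb 22 1996.
March 1996 — 4th Thursday is Mar 28 1996.
April 1996 — 4th Thursday is Apr 25 1996.

Feb 22 1996, Mar 28 1996, Apr 25 1996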